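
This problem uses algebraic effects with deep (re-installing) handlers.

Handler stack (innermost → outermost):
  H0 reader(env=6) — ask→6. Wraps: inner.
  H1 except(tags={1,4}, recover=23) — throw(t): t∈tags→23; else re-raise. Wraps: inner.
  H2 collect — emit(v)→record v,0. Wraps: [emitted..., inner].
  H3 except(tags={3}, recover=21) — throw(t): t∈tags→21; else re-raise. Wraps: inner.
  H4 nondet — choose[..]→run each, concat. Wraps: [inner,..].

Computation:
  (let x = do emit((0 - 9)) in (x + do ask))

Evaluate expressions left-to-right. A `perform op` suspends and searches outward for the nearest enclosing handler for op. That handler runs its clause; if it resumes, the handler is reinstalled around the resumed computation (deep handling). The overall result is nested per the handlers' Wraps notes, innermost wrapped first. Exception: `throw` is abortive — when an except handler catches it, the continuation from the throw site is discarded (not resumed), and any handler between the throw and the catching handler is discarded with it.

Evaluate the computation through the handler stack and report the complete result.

Evaluation trace:
emit(-9) @ H2 ⇒ out+=-9
ask @ H0 ⇒ 6
H0 returns 6
H1 returns 6
H2 returns [-9, 6]
H3 returns [-9, 6]
H4 returns [[-9, 6]]
= [[-9, 6]]

Answer: [[-9, 6]]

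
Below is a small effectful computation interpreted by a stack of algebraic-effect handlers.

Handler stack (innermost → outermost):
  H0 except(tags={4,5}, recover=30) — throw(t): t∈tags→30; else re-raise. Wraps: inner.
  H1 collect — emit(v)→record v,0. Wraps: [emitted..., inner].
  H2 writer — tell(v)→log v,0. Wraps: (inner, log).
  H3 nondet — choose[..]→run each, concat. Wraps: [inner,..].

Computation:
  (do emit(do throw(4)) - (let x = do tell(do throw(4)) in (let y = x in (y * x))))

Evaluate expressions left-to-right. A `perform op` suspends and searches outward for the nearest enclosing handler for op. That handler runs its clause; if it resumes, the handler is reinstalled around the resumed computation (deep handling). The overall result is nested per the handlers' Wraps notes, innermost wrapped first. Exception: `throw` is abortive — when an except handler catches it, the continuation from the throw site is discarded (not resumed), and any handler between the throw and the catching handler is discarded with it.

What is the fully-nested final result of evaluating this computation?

Answer: [([30], ())]

Working:
throw(4) @ H0 caught ⇒ 30
H1 returns [30]
H2 returns ([30], ())
H3 returns [([30], ())]
= [([30], ())]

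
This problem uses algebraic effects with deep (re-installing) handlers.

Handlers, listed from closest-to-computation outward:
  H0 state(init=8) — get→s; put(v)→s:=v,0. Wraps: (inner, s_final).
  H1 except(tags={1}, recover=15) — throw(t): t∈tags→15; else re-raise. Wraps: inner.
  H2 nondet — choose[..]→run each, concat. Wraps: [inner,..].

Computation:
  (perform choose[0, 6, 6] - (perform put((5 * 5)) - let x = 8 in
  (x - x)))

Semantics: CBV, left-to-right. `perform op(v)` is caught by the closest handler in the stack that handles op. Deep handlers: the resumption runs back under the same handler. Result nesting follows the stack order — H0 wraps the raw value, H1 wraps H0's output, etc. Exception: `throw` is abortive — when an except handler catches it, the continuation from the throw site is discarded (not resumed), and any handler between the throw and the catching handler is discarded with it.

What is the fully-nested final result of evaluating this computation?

Evaluation trace:
choose[0, 6, 6] @ H2
  branch[0] choose=0:
    put(25) @ H0 ⇒ s:=25
    H0 returns (0, 25)
    H1 returns (0, 25)
    H2 returns [(0, 25)]
  branch[1] choose=6:
    put(25) @ H0 ⇒ s:=25
    H0 returns (6, 25)
    H1 returns (6, 25)
    H2 returns [(6, 25)]
  branch[2] choose=6:
    put(25) @ H0 ⇒ s:=25
    H0 returns (6, 25)
    H1 returns (6, 25)
    H2 returns [(6, 25)]
= [(0, 25), (6, 25), (6, 25)]

Answer: [(0, 25), (6, 25), (6, 25)]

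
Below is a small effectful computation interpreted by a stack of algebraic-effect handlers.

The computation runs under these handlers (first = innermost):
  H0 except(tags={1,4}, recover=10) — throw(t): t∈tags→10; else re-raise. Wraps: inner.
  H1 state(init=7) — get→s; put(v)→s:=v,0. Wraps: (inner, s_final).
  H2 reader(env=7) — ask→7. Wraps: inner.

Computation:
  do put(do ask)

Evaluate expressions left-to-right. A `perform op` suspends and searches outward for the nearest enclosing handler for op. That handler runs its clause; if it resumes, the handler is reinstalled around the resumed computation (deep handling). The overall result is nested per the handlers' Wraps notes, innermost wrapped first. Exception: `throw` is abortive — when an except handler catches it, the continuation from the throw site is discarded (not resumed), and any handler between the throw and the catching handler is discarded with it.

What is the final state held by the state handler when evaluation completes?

Answer: 7

Step-by-step:
ask @ H2 ⇒ 7
put(7) @ H1 ⇒ s:=7
H0 returns 0
H1 returns (0, 7)
H2 returns (0, 7)
= (0, 7)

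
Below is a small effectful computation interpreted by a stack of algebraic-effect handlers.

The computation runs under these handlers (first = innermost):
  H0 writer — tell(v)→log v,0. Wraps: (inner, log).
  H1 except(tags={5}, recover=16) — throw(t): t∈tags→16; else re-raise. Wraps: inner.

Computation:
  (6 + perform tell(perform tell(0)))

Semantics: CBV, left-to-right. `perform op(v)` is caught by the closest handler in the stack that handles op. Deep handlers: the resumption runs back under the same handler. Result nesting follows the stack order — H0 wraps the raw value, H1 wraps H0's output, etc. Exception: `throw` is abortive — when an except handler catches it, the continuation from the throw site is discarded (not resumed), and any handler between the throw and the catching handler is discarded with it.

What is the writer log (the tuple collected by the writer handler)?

Answer: (0, 0)

Evaluation trace:
tell(0) @ H0 ⇒ log+=0
tell(0) @ H0 ⇒ log+=0
H0 returns (6, (0, 0))
H1 returns (6, (0, 0))
= (6, (0, 0))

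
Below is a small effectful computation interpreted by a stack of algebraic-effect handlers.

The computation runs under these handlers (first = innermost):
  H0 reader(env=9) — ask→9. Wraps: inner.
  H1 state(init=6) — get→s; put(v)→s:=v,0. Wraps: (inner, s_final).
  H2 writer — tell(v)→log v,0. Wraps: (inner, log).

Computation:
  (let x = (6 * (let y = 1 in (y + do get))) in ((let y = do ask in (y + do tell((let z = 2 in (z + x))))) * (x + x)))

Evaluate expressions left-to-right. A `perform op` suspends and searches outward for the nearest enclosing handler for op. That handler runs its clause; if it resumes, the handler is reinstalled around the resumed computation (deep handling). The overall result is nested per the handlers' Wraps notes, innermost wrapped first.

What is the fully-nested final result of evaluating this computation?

Answer: ((756, 6), (44))

Working:
get @ H1 ⇒ 6
ask @ H0 ⇒ 9
tell(44) @ H2 ⇒ log+=44
H0 returns 756
H1 returns (756, 6)
H2 returns ((756, 6), (44))
= ((756, 6), (44))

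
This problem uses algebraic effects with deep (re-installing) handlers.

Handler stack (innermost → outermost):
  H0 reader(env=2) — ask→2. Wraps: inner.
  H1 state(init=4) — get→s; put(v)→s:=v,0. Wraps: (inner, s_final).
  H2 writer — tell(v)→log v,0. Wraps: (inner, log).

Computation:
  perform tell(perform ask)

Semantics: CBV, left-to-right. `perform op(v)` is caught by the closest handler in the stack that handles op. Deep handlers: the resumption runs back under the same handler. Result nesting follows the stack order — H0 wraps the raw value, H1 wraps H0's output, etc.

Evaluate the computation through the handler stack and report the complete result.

Answer: ((0, 4), (2))

Evaluation trace:
ask @ H0 ⇒ 2
tell(2) @ H2 ⇒ log+=2
H0 returns 0
H1 returns (0, 4)
H2 returns ((0, 4), (2))
= ((0, 4), (2))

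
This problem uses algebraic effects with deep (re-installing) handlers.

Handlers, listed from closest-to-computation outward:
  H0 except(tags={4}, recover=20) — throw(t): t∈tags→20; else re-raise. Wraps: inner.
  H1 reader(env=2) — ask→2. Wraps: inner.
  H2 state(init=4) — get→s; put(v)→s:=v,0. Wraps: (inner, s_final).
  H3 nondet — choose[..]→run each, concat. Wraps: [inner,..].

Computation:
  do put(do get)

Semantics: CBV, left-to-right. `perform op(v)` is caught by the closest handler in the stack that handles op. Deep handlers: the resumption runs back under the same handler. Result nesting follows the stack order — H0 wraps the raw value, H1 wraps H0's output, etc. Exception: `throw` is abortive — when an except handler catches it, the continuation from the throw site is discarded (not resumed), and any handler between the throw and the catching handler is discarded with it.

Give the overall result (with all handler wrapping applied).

Answer: [(0, 4)]

Working:
get @ H2 ⇒ 4
put(4) @ H2 ⇒ s:=4
H0 returns 0
H1 returns 0
H2 returns (0, 4)
H3 returns [(0, 4)]
= [(0, 4)]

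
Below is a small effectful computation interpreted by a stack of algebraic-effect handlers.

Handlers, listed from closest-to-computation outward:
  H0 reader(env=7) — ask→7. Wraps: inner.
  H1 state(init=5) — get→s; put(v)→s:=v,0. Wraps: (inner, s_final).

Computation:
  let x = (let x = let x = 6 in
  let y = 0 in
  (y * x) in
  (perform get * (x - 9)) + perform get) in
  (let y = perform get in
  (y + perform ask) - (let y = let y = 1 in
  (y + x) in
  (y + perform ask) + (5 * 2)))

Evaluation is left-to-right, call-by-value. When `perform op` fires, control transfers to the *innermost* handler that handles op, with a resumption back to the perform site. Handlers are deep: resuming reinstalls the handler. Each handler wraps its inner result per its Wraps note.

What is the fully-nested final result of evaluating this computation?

Step-by-step:
get @ H1 ⇒ 5
get @ H1 ⇒ 5
get @ H1 ⇒ 5
ask @ H0 ⇒ 7
ask @ H0 ⇒ 7
H0 returns 34
H1 returns (34, 5)
= (34, 5)

Answer: (34, 5)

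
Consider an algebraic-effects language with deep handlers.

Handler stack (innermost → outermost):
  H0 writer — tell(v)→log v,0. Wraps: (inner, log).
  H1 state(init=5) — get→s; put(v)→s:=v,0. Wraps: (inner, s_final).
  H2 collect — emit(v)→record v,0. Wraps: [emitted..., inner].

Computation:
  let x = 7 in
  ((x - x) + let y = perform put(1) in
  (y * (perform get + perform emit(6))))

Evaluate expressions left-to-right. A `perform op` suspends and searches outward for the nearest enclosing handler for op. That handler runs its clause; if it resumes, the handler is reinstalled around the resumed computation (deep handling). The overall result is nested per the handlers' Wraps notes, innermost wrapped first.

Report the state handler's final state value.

Working:
put(1) @ H1 ⇒ s:=1
get @ H1 ⇒ 1
emit(6) @ H2 ⇒ out+=6
H0 returns (0, ())
H1 returns ((0, ()), 1)
H2 returns [6, ((0, ()), 1)]
= [6, ((0, ()), 1)]

Answer: 1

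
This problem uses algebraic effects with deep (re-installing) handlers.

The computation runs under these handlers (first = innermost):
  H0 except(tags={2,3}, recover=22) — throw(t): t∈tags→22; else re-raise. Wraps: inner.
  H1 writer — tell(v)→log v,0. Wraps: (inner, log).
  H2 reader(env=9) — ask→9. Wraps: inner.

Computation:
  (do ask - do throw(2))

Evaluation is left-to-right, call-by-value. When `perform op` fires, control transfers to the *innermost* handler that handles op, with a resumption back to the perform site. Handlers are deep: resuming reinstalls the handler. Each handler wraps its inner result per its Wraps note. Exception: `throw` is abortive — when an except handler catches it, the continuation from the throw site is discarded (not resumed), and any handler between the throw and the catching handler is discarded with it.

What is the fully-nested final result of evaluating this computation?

Answer: (22, ())

Working:
ask @ H2 ⇒ 9
throw(2) @ H0 caught ⇒ 22
H1 returns (22, ())
H2 returns (22, ())
= (22, ())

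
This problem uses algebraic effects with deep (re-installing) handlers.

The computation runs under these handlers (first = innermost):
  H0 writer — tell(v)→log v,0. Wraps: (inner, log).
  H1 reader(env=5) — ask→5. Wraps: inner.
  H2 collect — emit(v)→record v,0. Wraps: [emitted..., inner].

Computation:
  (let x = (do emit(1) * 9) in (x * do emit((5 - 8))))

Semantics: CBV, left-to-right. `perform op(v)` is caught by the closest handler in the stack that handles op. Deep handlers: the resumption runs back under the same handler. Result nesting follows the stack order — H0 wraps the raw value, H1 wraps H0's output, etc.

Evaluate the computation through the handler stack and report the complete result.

Answer: [1, -3, (0, ())]

Step-by-step:
emit(1) @ H2 ⇒ out+=1
emit(-3) @ H2 ⇒ out+=-3
H0 returns (0, ())
H1 returns (0, ())
H2 returns [1, -3, (0, ())]
= [1, -3, (0, ())]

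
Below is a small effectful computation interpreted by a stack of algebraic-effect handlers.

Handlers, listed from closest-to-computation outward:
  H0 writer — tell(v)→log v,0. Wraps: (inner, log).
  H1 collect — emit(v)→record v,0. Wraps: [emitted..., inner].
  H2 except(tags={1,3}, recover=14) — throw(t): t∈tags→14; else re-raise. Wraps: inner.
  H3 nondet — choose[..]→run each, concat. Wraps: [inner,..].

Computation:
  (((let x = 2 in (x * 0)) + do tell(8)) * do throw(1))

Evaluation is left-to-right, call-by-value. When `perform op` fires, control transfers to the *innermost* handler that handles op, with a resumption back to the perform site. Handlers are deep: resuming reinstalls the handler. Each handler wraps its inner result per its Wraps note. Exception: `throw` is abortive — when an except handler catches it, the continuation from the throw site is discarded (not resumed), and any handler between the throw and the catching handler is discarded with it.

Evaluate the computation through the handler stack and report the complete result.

Evaluation trace:
tell(8) @ H0 ⇒ log+=8
throw(1) @ H2 caught ⇒ 14
H3 returns [14]
= [14]

Answer: [14]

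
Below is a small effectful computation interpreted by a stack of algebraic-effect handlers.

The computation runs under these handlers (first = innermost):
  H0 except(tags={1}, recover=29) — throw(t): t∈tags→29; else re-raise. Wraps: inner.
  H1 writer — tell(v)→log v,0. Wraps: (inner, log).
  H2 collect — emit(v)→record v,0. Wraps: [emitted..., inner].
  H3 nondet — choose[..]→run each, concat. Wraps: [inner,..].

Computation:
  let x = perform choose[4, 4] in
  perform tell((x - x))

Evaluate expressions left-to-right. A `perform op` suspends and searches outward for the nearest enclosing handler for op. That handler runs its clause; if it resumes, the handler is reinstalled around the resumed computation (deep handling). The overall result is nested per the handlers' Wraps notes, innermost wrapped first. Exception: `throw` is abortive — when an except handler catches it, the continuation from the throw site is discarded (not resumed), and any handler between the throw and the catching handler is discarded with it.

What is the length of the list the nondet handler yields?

Answer: 2

Evaluation trace:
choose[4, 4] @ H3
  branch[0] choose=4:
    tell(0) @ H1 ⇒ log+=0
    H0 returns 0
    H1 returns (0, (0))
    H2 returns [(0, (0))]
    H3 returns [[(0, (0))]]
  branch[1] choose=4:
    tell(0) @ H1 ⇒ log+=0
    H0 returns 0
    H1 returns (0, (0))
    H2 returns [(0, (0))]
    H3 returns [[(0, (0))]]
= [[(0, (0))], [(0, (0))]]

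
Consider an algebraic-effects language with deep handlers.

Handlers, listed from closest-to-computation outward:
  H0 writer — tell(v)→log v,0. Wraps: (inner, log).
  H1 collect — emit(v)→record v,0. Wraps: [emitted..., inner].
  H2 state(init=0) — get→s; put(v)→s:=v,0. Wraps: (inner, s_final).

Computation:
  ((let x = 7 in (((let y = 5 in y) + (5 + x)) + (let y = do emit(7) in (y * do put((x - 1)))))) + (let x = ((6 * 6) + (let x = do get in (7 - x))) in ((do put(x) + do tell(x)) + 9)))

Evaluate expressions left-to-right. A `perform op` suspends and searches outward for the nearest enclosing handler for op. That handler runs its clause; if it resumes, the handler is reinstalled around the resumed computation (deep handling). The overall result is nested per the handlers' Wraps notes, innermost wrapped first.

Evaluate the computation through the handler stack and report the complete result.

Answer: ([7, (26, (37))], 37)

Evaluation trace:
emit(7) @ H1 ⇒ out+=7
put(6) @ H2 ⇒ s:=6
get @ H2 ⇒ 6
put(37) @ H2 ⇒ s:=37
tell(37) @ H0 ⇒ log+=37
H0 returns (26, (37))
H1 returns [7, (26, (37))]
H2 returns ([7, (26, (37))], 37)
= ([7, (26, (37))], 37)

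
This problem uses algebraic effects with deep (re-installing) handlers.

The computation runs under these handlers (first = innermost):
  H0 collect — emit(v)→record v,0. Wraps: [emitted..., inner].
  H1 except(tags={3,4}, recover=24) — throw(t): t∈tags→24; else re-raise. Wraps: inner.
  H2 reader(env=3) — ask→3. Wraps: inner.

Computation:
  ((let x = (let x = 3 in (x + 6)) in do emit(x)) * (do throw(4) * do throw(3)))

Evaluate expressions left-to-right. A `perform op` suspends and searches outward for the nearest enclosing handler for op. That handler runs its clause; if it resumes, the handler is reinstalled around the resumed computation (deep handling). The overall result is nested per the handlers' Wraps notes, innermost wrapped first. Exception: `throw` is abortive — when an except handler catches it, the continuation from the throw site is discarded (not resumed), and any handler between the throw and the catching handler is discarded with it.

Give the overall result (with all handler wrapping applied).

Answer: 24

Step-by-step:
emit(9) @ H0 ⇒ out+=9
throw(4) @ H1 caught ⇒ 24
H2 returns 24
= 24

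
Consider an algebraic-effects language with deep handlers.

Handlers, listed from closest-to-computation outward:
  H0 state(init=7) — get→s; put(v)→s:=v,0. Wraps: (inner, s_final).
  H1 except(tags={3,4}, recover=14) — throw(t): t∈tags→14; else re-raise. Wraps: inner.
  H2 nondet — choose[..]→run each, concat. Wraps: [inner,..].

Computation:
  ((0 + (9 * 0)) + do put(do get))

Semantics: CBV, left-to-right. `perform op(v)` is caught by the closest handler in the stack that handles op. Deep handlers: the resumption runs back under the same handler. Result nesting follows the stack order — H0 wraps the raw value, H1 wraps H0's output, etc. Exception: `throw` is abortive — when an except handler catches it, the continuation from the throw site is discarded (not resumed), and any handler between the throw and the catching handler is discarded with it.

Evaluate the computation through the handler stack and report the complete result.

Evaluation trace:
get @ H0 ⇒ 7
put(7) @ H0 ⇒ s:=7
H0 returns (0, 7)
H1 returns (0, 7)
H2 returns [(0, 7)]
= [(0, 7)]

Answer: [(0, 7)]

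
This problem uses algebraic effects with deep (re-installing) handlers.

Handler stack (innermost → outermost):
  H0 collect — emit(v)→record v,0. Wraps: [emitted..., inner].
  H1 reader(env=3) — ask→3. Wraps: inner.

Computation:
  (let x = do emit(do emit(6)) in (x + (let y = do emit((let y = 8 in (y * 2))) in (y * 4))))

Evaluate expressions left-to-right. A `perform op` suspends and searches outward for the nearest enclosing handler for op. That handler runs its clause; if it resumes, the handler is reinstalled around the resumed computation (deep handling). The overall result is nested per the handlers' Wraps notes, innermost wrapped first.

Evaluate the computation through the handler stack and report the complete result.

Answer: [6, 0, 16, 0]

Step-by-step:
emit(6) @ H0 ⇒ out+=6
emit(0) @ H0 ⇒ out+=0
emit(16) @ H0 ⇒ out+=16
H0 returns [6, 0, 16, 0]
H1 returns [6, 0, 16, 0]
= [6, 0, 16, 0]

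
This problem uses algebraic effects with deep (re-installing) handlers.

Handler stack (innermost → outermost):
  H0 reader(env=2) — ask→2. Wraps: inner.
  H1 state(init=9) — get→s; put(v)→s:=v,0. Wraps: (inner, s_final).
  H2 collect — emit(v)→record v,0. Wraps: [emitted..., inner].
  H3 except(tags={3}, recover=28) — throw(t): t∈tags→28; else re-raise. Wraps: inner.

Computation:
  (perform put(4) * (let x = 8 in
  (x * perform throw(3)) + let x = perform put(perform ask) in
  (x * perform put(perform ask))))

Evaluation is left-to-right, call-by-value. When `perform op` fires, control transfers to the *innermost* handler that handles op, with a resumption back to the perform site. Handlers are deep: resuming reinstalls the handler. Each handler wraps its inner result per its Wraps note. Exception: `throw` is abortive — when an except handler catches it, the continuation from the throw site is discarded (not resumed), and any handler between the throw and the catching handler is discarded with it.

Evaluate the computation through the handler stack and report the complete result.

Evaluation trace:
put(4) @ H1 ⇒ s:=4
throw(3) @ H3 caught ⇒ 28
= 28

Answer: 28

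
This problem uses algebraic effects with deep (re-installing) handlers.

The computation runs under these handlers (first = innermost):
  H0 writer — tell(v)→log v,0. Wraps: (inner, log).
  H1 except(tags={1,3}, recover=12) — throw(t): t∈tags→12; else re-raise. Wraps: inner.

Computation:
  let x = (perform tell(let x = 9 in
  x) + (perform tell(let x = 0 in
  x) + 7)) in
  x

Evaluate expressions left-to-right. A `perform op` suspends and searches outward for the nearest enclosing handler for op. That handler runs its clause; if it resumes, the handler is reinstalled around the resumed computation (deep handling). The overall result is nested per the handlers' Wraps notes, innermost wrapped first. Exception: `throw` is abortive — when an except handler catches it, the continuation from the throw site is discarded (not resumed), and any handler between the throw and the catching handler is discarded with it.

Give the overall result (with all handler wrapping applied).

Answer: (7, (9, 0))

Working:
tell(9) @ H0 ⇒ log+=9
tell(0) @ H0 ⇒ log+=0
H0 returns (7, (9, 0))
H1 returns (7, (9, 0))
= (7, (9, 0))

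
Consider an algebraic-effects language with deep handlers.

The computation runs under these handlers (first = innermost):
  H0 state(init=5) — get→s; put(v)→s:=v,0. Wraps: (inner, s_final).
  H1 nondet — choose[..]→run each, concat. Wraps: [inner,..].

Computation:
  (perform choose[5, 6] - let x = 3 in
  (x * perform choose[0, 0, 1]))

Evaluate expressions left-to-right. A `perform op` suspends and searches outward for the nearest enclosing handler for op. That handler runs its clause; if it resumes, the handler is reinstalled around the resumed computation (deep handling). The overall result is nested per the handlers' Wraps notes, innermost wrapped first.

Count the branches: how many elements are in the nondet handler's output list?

Answer: 6

Working:
choose[5, 6] @ H1
  branch[0] choose=5:
    choose[0, 0, 1] @ H1
      branch[0] choose=0:
        H0 returns (5, 5)
        H1 returns [(5, 5)]
      branch[1] choose=0:
        H0 returns (5, 5)
        H1 returns [(5, 5)]
      branch[2] choose=1:
        H0 returns (2, 5)
        H1 returns [(2, 5)]
  branch[1] choose=6:
    choose[0, 0, 1] @ H1
      branch[0] choose=0:
        H0 returns (6, 5)
        H1 returns [(6, 5)]
      branch[1] choose=0:
        H0 returns (6, 5)
        H1 returns [(6, 5)]
      branch[2] choose=1:
        H0 returns (3, 5)
        H1 returns [(3, 5)]
= [(5, 5), (5, 5), (2, 5), (6, 5), (6, 5), (3, 5)]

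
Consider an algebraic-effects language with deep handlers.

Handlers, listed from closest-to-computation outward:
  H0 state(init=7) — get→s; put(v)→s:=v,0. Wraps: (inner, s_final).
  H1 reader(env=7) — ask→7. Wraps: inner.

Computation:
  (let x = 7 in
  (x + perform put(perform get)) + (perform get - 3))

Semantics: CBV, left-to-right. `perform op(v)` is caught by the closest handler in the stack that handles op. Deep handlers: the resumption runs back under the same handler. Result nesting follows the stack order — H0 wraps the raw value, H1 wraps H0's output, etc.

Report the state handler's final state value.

Answer: 7

Evaluation trace:
get @ H0 ⇒ 7
put(7) @ H0 ⇒ s:=7
get @ H0 ⇒ 7
H0 returns (11, 7)
H1 returns (11, 7)
= (11, 7)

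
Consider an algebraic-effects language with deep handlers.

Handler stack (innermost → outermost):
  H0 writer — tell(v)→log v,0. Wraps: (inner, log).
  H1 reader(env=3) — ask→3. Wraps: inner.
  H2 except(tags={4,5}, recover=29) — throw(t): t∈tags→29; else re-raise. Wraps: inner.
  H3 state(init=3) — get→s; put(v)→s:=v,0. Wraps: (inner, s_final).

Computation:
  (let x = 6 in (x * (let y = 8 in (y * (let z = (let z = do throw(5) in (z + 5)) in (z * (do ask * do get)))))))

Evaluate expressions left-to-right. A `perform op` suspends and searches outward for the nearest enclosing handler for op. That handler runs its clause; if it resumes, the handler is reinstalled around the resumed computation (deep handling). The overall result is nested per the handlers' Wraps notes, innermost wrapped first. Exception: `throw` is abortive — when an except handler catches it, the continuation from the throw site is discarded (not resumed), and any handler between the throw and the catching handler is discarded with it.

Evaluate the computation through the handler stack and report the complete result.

Answer: (29, 3)

Working:
throw(5) @ H2 caught ⇒ 29
H3 returns (29, 3)
= (29, 3)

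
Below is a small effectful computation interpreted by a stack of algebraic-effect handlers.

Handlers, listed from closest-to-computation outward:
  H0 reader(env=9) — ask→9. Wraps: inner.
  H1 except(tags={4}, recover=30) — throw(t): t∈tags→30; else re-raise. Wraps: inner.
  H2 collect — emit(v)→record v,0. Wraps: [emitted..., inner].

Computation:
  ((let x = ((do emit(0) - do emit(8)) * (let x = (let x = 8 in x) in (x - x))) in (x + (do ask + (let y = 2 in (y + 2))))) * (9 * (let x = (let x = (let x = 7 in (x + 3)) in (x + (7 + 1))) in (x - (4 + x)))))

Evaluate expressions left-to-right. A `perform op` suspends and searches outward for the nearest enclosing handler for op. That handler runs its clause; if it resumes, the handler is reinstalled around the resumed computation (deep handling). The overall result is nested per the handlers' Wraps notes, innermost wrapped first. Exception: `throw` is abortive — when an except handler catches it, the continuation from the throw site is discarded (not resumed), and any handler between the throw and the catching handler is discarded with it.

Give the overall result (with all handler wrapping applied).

Step-by-step:
emit(0) @ H2 ⇒ out+=0
emit(8) @ H2 ⇒ out+=8
ask @ H0 ⇒ 9
H0 returns -468
H1 returns -468
H2 returns [0, 8, -468]
= [0, 8, -468]

Answer: [0, 8, -468]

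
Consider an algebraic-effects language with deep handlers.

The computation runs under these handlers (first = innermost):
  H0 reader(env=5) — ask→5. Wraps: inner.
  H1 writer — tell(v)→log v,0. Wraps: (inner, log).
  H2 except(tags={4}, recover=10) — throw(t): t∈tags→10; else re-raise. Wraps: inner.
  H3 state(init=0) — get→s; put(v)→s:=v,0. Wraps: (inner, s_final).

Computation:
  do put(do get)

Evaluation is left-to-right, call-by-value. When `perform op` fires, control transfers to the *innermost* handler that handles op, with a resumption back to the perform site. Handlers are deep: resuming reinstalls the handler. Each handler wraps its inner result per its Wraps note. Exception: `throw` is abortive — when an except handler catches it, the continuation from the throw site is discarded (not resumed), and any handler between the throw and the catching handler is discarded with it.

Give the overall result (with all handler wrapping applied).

Evaluation trace:
get @ H3 ⇒ 0
put(0) @ H3 ⇒ s:=0
H0 returns 0
H1 returns (0, ())
H2 returns (0, ())
H3 returns ((0, ()), 0)
= ((0, ()), 0)

Answer: ((0, ()), 0)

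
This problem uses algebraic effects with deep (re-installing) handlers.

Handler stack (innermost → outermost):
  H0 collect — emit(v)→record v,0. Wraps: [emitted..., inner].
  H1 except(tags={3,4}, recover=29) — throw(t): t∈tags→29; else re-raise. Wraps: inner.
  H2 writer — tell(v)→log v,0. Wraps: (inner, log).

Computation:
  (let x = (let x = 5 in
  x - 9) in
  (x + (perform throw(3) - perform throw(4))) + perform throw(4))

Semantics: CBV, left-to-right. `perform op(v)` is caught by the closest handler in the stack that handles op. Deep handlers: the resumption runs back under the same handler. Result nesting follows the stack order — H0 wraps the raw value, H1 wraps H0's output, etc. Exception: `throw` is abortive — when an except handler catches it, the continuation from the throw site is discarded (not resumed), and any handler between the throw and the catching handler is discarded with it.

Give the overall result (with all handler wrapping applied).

Answer: (29, ())

Working:
throw(3) @ H1 caught ⇒ 29
H2 returns (29, ())
= (29, ())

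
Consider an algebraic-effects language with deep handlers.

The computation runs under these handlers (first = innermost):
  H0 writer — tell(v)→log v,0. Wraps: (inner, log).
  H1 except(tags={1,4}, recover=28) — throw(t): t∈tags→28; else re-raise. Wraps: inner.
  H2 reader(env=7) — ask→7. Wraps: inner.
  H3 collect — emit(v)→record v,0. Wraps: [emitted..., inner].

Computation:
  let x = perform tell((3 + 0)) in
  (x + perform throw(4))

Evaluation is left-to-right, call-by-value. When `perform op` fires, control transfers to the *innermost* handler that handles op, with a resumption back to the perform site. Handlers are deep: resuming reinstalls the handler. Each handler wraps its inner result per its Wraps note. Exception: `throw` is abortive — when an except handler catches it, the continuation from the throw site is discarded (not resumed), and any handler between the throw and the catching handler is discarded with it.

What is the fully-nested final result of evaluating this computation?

Evaluation trace:
tell(3) @ H0 ⇒ log+=3
throw(4) @ H1 caught ⇒ 28
H2 returns 28
H3 returns [28]
= [28]

Answer: [28]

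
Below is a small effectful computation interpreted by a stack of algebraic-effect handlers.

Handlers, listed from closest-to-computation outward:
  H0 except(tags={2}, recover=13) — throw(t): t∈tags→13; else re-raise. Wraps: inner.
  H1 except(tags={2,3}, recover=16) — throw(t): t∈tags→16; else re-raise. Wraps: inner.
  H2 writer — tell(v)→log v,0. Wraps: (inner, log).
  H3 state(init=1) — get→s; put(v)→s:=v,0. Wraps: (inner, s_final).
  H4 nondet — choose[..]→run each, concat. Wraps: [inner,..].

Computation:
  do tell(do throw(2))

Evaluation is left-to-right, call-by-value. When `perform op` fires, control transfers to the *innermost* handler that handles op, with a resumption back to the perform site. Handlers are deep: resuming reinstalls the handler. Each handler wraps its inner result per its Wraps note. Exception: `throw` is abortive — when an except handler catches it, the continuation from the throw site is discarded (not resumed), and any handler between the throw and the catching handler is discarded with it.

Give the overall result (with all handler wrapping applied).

Answer: [((13, ()), 1)]

Evaluation trace:
throw(2) @ H0 caught ⇒ 13
H1 returns 13
H2 returns (13, ())
H3 returns ((13, ()), 1)
H4 returns [((13, ()), 1)]
= [((13, ()), 1)]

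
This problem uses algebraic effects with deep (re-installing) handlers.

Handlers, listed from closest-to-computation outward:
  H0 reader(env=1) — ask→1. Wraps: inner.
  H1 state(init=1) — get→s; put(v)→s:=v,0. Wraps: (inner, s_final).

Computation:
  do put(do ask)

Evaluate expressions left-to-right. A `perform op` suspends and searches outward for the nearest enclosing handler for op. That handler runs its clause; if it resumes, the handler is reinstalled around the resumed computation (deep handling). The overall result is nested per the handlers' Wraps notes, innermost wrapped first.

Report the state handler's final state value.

Evaluation trace:
ask @ H0 ⇒ 1
put(1) @ H1 ⇒ s:=1
H0 returns 0
H1 returns (0, 1)
= (0, 1)

Answer: 1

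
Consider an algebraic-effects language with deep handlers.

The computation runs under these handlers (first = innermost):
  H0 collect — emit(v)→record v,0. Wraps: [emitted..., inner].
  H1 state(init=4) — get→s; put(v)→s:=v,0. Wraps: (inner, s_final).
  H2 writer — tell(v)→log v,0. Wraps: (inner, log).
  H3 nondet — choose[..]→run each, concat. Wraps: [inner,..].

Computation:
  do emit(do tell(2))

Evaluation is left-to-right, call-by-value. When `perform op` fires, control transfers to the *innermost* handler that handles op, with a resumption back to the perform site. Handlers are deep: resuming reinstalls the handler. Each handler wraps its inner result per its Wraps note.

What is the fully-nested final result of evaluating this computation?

Working:
tell(2) @ H2 ⇒ log+=2
emit(0) @ H0 ⇒ out+=0
H0 returns [0, 0]
H1 returns ([0, 0], 4)
H2 returns (([0, 0], 4), (2))
H3 returns [(([0, 0], 4), (2))]
= [(([0, 0], 4), (2))]

Answer: [(([0, 0], 4), (2))]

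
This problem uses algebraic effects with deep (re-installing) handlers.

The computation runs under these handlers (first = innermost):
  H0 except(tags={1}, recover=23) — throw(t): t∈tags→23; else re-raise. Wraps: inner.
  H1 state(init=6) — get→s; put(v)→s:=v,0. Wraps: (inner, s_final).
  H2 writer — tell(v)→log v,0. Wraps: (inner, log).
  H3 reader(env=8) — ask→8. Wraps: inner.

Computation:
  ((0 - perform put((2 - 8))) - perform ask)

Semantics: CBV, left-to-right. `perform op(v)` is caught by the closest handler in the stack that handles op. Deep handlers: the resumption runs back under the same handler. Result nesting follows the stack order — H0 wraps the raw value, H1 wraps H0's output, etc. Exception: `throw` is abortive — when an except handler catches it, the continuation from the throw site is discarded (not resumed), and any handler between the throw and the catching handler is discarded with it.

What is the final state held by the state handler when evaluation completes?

Answer: -6

Step-by-step:
put(-6) @ H1 ⇒ s:=-6
ask @ H3 ⇒ 8
H0 returns -8
H1 returns (-8, -6)
H2 returns ((-8, -6), ())
H3 returns ((-8, -6), ())
= ((-8, -6), ())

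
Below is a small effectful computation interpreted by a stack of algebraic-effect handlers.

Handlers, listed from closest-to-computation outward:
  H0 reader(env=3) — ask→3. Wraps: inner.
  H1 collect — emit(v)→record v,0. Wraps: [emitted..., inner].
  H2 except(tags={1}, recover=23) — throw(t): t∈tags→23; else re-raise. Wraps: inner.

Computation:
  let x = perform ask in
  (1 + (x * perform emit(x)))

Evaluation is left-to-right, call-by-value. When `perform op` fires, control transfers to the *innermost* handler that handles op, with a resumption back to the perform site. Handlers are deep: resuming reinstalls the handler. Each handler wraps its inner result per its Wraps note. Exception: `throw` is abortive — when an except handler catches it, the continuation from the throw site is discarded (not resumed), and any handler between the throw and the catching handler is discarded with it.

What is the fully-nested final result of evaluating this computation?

Answer: [3, 1]

Evaluation trace:
ask @ H0 ⇒ 3
emit(3) @ H1 ⇒ out+=3
H0 returns 1
H1 returns [3, 1]
H2 returns [3, 1]
= [3, 1]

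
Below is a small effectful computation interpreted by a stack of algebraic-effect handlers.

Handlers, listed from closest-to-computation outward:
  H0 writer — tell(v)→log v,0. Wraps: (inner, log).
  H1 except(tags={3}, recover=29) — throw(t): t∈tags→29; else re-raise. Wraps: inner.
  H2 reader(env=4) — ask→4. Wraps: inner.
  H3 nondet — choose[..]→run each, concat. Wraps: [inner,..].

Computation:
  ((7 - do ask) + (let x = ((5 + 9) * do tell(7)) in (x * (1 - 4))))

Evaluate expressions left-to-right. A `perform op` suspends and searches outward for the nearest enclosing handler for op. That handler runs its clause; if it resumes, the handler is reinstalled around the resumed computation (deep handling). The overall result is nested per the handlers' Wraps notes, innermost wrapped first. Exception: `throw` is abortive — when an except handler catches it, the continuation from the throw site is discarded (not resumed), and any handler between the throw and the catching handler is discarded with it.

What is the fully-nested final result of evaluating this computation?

Answer: [(3, (7))]

Evaluation trace:
ask @ H2 ⇒ 4
tell(7) @ H0 ⇒ log+=7
H0 returns (3, (7))
H1 returns (3, (7))
H2 returns (3, (7))
H3 returns [(3, (7))]
= [(3, (7))]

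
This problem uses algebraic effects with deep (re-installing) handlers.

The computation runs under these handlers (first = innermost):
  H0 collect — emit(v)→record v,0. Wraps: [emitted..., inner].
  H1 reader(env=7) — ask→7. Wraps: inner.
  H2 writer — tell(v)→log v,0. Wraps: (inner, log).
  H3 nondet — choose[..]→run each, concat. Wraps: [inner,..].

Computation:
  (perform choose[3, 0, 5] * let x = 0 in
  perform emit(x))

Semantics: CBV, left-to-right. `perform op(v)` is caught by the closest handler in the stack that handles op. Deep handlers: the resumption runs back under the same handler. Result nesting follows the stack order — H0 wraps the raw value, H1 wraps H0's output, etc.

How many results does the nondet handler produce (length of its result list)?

Answer: 3

Step-by-step:
choose[3, 0, 5] @ H3
  branch[0] choose=3:
    emit(0) @ H0 ⇒ out+=0
    H0 returns [0, 0]
    H1 returns [0, 0]
    H2 returns ([0, 0], ())
    H3 returns [([0, 0], ())]
  branch[1] choose=0:
    emit(0) @ H0 ⇒ out+=0
    H0 returns [0, 0]
    H1 returns [0, 0]
    H2 returns ([0, 0], ())
    H3 returns [([0, 0], ())]
  branch[2] choose=5:
    emit(0) @ H0 ⇒ out+=0
    H0 returns [0, 0]
    H1 returns [0, 0]
    H2 returns ([0, 0], ())
    H3 returns [([0, 0], ())]
= [([0, 0], ()), ([0, 0], ()), ([0, 0], ())]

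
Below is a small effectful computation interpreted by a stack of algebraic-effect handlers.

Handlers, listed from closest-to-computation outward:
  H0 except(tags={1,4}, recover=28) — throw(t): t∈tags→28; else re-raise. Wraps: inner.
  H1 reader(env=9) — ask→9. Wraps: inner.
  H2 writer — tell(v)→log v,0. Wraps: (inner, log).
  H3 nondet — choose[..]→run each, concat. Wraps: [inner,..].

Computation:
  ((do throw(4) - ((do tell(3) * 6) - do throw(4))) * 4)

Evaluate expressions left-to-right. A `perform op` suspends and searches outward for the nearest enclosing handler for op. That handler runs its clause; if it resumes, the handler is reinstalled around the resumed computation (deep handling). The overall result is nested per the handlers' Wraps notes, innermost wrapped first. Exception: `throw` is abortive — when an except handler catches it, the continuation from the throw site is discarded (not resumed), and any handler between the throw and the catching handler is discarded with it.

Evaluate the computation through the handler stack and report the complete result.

Answer: [(28, ())]

Working:
throw(4) @ H0 caught ⇒ 28
H1 returns 28
H2 returns (28, ())
H3 returns [(28, ())]
= [(28, ())]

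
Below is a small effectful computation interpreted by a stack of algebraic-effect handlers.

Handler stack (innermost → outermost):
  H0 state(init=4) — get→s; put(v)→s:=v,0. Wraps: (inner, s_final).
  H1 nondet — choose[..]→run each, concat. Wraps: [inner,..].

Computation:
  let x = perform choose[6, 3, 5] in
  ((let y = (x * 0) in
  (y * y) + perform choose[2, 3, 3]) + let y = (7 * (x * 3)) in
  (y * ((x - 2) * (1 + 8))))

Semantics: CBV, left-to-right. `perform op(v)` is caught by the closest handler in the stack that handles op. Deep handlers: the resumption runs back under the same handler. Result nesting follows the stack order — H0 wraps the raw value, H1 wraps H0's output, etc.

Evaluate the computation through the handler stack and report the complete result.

Answer: [(4538, 4), (4539, 4), (4539, 4), (569, 4), (570, 4), (570, 4), (2837, 4), (2838, 4), (2838, 4)]

Working:
choose[6, 3, 5] @ H1
  branch[0] choose=6:
    choose[2, 3, 3] @ H1
      branch[0] choose=2:
        H0 returns (4538, 4)
        H1 returns [(4538, 4)]
      branch[1] choose=3:
        H0 returns (4539, 4)
        H1 returns [(4539, 4)]
      branch[2] choose=3:
        H0 returns (4539, 4)
        H1 returns [(4539, 4)]
  branch[1] choose=3:
    choose[2, 3, 3] @ H1
      branch[0] choose=2:
        H0 returns (569, 4)
        H1 returns [(569, 4)]
      branch[1] choose=3:
        H0 returns (570, 4)
        H1 returns [(570, 4)]
      branch[2] choose=3:
        H0 returns (570, 4)
        H1 returns [(570, 4)]
  branch[2] choose=5:
    choose[2, 3, 3] @ H1
      branch[0] choose=2:
        H0 returns (2837, 4)
        H1 returns [(2837, 4)]
      branch[1] choose=3:
        H0 returns (2838, 4)
        H1 returns [(2838, 4)]
      branch[2] choose=3:
        H0 returns (2838, 4)
        H1 returns [(2838, 4)]
= [(4538, 4), (4539, 4), (4539, 4), (569, 4), (570, 4), (570, 4), (2837, 4), (2838, 4), (2838, 4)]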